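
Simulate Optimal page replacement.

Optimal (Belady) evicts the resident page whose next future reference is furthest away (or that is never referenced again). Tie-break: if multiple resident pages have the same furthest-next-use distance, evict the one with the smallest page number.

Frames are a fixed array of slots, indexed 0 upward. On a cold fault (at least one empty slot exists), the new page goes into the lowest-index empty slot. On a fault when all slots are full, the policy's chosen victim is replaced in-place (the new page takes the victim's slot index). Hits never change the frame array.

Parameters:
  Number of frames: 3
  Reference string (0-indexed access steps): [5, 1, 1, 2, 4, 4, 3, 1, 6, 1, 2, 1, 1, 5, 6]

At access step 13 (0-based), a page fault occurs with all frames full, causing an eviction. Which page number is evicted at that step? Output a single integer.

Step 0: ref 5 -> FAULT, frames=[5,-,-]
Step 1: ref 1 -> FAULT, frames=[5,1,-]
Step 2: ref 1 -> HIT, frames=[5,1,-]
Step 3: ref 2 -> FAULT, frames=[5,1,2]
Step 4: ref 4 -> FAULT, evict 5, frames=[4,1,2]
Step 5: ref 4 -> HIT, frames=[4,1,2]
Step 6: ref 3 -> FAULT, evict 4, frames=[3,1,2]
Step 7: ref 1 -> HIT, frames=[3,1,2]
Step 8: ref 6 -> FAULT, evict 3, frames=[6,1,2]
Step 9: ref 1 -> HIT, frames=[6,1,2]
Step 10: ref 2 -> HIT, frames=[6,1,2]
Step 11: ref 1 -> HIT, frames=[6,1,2]
Step 12: ref 1 -> HIT, frames=[6,1,2]
Step 13: ref 5 -> FAULT, evict 1, frames=[6,5,2]
At step 13: evicted page 1

Answer: 1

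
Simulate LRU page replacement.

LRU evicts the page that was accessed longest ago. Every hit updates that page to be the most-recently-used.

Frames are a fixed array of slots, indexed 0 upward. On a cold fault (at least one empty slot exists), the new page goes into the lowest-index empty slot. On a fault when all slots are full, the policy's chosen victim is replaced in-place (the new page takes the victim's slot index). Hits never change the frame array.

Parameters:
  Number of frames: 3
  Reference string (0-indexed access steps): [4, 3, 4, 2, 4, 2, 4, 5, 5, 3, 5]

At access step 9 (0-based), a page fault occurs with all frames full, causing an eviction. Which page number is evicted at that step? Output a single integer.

Step 0: ref 4 -> FAULT, frames=[4,-,-]
Step 1: ref 3 -> FAULT, frames=[4,3,-]
Step 2: ref 4 -> HIT, frames=[4,3,-]
Step 3: ref 2 -> FAULT, frames=[4,3,2]
Step 4: ref 4 -> HIT, frames=[4,3,2]
Step 5: ref 2 -> HIT, frames=[4,3,2]
Step 6: ref 4 -> HIT, frames=[4,3,2]
Step 7: ref 5 -> FAULT, evict 3, frames=[4,5,2]
Step 8: ref 5 -> HIT, frames=[4,5,2]
Step 9: ref 3 -> FAULT, evict 2, frames=[4,5,3]
At step 9: evicted page 2

Answer: 2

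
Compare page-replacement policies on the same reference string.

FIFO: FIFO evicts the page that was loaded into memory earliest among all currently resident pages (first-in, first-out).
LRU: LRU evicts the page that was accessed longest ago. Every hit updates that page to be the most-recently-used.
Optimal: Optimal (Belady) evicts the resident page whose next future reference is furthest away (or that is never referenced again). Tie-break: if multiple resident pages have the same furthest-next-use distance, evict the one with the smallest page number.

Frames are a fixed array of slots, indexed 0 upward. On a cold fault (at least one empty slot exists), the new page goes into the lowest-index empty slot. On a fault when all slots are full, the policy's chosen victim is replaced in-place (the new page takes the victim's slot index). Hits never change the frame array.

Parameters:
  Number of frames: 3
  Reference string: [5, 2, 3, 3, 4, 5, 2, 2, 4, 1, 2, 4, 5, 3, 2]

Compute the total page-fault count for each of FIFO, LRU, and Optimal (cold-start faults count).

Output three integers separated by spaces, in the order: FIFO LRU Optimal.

Answer: 11 10 7

Derivation:
--- FIFO ---
  step 0: ref 5 -> FAULT, frames=[5,-,-] (faults so far: 1)
  step 1: ref 2 -> FAULT, frames=[5,2,-] (faults so far: 2)
  step 2: ref 3 -> FAULT, frames=[5,2,3] (faults so far: 3)
  step 3: ref 3 -> HIT, frames=[5,2,3] (faults so far: 3)
  step 4: ref 4 -> FAULT, evict 5, frames=[4,2,3] (faults so far: 4)
  step 5: ref 5 -> FAULT, evict 2, frames=[4,5,3] (faults so far: 5)
  step 6: ref 2 -> FAULT, evict 3, frames=[4,5,2] (faults so far: 6)
  step 7: ref 2 -> HIT, frames=[4,5,2] (faults so far: 6)
  step 8: ref 4 -> HIT, frames=[4,5,2] (faults so far: 6)
  step 9: ref 1 -> FAULT, evict 4, frames=[1,5,2] (faults so far: 7)
  step 10: ref 2 -> HIT, frames=[1,5,2] (faults so far: 7)
  step 11: ref 4 -> FAULT, evict 5, frames=[1,4,2] (faults so far: 8)
  step 12: ref 5 -> FAULT, evict 2, frames=[1,4,5] (faults so far: 9)
  step 13: ref 3 -> FAULT, evict 1, frames=[3,4,5] (faults so far: 10)
  step 14: ref 2 -> FAULT, evict 4, frames=[3,2,5] (faults so far: 11)
  FIFO total faults: 11
--- LRU ---
  step 0: ref 5 -> FAULT, frames=[5,-,-] (faults so far: 1)
  step 1: ref 2 -> FAULT, frames=[5,2,-] (faults so far: 2)
  step 2: ref 3 -> FAULT, frames=[5,2,3] (faults so far: 3)
  step 3: ref 3 -> HIT, frames=[5,2,3] (faults so far: 3)
  step 4: ref 4 -> FAULT, evict 5, frames=[4,2,3] (faults so far: 4)
  step 5: ref 5 -> FAULT, evict 2, frames=[4,5,3] (faults so far: 5)
  step 6: ref 2 -> FAULT, evict 3, frames=[4,5,2] (faults so far: 6)
  step 7: ref 2 -> HIT, frames=[4,5,2] (faults so far: 6)
  step 8: ref 4 -> HIT, frames=[4,5,2] (faults so far: 6)
  step 9: ref 1 -> FAULT, evict 5, frames=[4,1,2] (faults so far: 7)
  step 10: ref 2 -> HIT, frames=[4,1,2] (faults so far: 7)
  step 11: ref 4 -> HIT, frames=[4,1,2] (faults so far: 7)
  step 12: ref 5 -> FAULT, evict 1, frames=[4,5,2] (faults so far: 8)
  step 13: ref 3 -> FAULT, evict 2, frames=[4,5,3] (faults so far: 9)
  step 14: ref 2 -> FAULT, evict 4, frames=[2,5,3] (faults so far: 10)
  LRU total faults: 10
--- Optimal ---
  step 0: ref 5 -> FAULT, frames=[5,-,-] (faults so far: 1)
  step 1: ref 2 -> FAULT, frames=[5,2,-] (faults so far: 2)
  step 2: ref 3 -> FAULT, frames=[5,2,3] (faults so far: 3)
  step 3: ref 3 -> HIT, frames=[5,2,3] (faults so far: 3)
  step 4: ref 4 -> FAULT, evict 3, frames=[5,2,4] (faults so far: 4)
  step 5: ref 5 -> HIT, frames=[5,2,4] (faults so far: 4)
  step 6: ref 2 -> HIT, frames=[5,2,4] (faults so far: 4)
  step 7: ref 2 -> HIT, frames=[5,2,4] (faults so far: 4)
  step 8: ref 4 -> HIT, frames=[5,2,4] (faults so far: 4)
  step 9: ref 1 -> FAULT, evict 5, frames=[1,2,4] (faults so far: 5)
  step 10: ref 2 -> HIT, frames=[1,2,4] (faults so far: 5)
  step 11: ref 4 -> HIT, frames=[1,2,4] (faults so far: 5)
  step 12: ref 5 -> FAULT, evict 1, frames=[5,2,4] (faults so far: 6)
  step 13: ref 3 -> FAULT, evict 4, frames=[5,2,3] (faults so far: 7)
  step 14: ref 2 -> HIT, frames=[5,2,3] (faults so far: 7)
  Optimal total faults: 7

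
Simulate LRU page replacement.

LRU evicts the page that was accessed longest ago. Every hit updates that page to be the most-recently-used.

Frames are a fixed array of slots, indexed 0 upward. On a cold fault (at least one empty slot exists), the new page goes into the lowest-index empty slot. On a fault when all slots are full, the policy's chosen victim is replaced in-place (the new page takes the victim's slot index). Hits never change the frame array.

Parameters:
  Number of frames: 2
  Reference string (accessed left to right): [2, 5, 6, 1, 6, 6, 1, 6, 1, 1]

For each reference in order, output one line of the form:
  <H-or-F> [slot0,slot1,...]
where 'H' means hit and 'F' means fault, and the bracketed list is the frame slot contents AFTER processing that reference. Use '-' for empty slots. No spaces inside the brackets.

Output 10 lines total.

F [2,-]
F [2,5]
F [6,5]
F [6,1]
H [6,1]
H [6,1]
H [6,1]
H [6,1]
H [6,1]
H [6,1]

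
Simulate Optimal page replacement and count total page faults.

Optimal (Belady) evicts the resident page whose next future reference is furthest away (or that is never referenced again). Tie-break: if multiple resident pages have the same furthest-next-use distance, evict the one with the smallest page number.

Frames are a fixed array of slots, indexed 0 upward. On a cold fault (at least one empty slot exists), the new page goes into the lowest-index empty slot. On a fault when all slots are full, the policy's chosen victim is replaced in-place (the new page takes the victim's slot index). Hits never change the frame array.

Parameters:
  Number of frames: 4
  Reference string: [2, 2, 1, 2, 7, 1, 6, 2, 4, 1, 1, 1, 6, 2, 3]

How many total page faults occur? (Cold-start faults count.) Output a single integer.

Answer: 6

Derivation:
Step 0: ref 2 → FAULT, frames=[2,-,-,-]
Step 1: ref 2 → HIT, frames=[2,-,-,-]
Step 2: ref 1 → FAULT, frames=[2,1,-,-]
Step 3: ref 2 → HIT, frames=[2,1,-,-]
Step 4: ref 7 → FAULT, frames=[2,1,7,-]
Step 5: ref 1 → HIT, frames=[2,1,7,-]
Step 6: ref 6 → FAULT, frames=[2,1,7,6]
Step 7: ref 2 → HIT, frames=[2,1,7,6]
Step 8: ref 4 → FAULT (evict 7), frames=[2,1,4,6]
Step 9: ref 1 → HIT, frames=[2,1,4,6]
Step 10: ref 1 → HIT, frames=[2,1,4,6]
Step 11: ref 1 → HIT, frames=[2,1,4,6]
Step 12: ref 6 → HIT, frames=[2,1,4,6]
Step 13: ref 2 → HIT, frames=[2,1,4,6]
Step 14: ref 3 → FAULT (evict 1), frames=[2,3,4,6]
Total faults: 6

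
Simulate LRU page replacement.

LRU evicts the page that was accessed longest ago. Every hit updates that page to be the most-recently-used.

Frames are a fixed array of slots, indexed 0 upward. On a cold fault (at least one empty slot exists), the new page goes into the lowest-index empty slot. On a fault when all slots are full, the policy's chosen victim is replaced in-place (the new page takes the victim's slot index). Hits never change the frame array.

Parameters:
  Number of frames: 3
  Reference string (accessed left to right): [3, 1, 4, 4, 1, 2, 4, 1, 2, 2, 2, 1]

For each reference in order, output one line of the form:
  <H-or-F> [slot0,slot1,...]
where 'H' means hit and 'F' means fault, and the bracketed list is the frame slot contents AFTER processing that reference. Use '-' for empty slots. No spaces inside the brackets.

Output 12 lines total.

F [3,-,-]
F [3,1,-]
F [3,1,4]
H [3,1,4]
H [3,1,4]
F [2,1,4]
H [2,1,4]
H [2,1,4]
H [2,1,4]
H [2,1,4]
H [2,1,4]
H [2,1,4]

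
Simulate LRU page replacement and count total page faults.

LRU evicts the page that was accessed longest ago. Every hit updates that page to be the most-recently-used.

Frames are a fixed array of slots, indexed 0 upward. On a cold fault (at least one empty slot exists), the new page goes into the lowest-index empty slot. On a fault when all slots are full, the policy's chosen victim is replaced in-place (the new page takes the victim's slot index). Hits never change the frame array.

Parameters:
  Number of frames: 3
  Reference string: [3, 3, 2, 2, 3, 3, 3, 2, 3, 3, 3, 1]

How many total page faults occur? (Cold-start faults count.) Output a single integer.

Step 0: ref 3 → FAULT, frames=[3,-,-]
Step 1: ref 3 → HIT, frames=[3,-,-]
Step 2: ref 2 → FAULT, frames=[3,2,-]
Step 3: ref 2 → HIT, frames=[3,2,-]
Step 4: ref 3 → HIT, frames=[3,2,-]
Step 5: ref 3 → HIT, frames=[3,2,-]
Step 6: ref 3 → HIT, frames=[3,2,-]
Step 7: ref 2 → HIT, frames=[3,2,-]
Step 8: ref 3 → HIT, frames=[3,2,-]
Step 9: ref 3 → HIT, frames=[3,2,-]
Step 10: ref 3 → HIT, frames=[3,2,-]
Step 11: ref 1 → FAULT, frames=[3,2,1]
Total faults: 3

Answer: 3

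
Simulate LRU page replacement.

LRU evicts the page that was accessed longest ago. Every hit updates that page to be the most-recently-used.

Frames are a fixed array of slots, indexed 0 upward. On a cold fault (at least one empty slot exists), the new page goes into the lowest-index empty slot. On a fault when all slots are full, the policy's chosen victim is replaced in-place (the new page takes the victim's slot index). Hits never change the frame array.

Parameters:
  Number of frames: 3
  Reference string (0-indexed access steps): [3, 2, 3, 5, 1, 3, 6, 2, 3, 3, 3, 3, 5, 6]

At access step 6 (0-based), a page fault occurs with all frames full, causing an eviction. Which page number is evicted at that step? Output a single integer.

Step 0: ref 3 -> FAULT, frames=[3,-,-]
Step 1: ref 2 -> FAULT, frames=[3,2,-]
Step 2: ref 3 -> HIT, frames=[3,2,-]
Step 3: ref 5 -> FAULT, frames=[3,2,5]
Step 4: ref 1 -> FAULT, evict 2, frames=[3,1,5]
Step 5: ref 3 -> HIT, frames=[3,1,5]
Step 6: ref 6 -> FAULT, evict 5, frames=[3,1,6]
At step 6: evicted page 5

Answer: 5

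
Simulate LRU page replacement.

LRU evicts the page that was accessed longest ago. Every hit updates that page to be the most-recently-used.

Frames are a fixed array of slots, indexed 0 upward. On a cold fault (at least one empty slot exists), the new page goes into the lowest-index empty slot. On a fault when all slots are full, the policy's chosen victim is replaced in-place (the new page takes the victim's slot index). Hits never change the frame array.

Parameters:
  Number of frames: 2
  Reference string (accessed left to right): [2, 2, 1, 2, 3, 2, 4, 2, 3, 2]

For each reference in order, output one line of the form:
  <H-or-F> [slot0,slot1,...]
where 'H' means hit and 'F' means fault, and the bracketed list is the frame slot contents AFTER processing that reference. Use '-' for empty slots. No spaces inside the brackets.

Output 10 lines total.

F [2,-]
H [2,-]
F [2,1]
H [2,1]
F [2,3]
H [2,3]
F [2,4]
H [2,4]
F [2,3]
H [2,3]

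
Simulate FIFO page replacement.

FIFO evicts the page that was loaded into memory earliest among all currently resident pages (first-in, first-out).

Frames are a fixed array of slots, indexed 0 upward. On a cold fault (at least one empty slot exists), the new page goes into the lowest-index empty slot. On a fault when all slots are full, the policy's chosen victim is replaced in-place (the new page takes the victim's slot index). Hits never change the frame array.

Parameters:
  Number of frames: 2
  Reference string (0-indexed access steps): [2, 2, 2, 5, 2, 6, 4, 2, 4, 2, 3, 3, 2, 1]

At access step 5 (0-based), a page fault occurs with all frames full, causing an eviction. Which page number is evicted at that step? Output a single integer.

Answer: 2

Derivation:
Step 0: ref 2 -> FAULT, frames=[2,-]
Step 1: ref 2 -> HIT, frames=[2,-]
Step 2: ref 2 -> HIT, frames=[2,-]
Step 3: ref 5 -> FAULT, frames=[2,5]
Step 4: ref 2 -> HIT, frames=[2,5]
Step 5: ref 6 -> FAULT, evict 2, frames=[6,5]
At step 5: evicted page 2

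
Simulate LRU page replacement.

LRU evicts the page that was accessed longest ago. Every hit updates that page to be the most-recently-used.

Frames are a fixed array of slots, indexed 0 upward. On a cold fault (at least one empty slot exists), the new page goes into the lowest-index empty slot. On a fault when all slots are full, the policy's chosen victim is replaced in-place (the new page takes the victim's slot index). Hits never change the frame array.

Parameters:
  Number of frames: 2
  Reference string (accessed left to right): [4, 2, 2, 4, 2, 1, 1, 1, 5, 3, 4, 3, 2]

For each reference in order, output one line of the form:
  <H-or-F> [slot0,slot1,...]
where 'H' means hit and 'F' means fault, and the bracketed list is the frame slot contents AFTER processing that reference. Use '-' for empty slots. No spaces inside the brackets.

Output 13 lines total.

F [4,-]
F [4,2]
H [4,2]
H [4,2]
H [4,2]
F [1,2]
H [1,2]
H [1,2]
F [1,5]
F [3,5]
F [3,4]
H [3,4]
F [3,2]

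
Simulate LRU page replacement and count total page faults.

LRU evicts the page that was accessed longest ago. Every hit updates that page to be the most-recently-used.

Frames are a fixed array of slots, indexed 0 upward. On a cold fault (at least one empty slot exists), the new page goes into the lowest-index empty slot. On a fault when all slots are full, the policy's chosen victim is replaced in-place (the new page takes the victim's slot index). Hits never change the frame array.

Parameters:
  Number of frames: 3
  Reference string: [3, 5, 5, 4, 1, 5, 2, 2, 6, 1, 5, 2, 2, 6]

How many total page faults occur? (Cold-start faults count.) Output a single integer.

Step 0: ref 3 → FAULT, frames=[3,-,-]
Step 1: ref 5 → FAULT, frames=[3,5,-]
Step 2: ref 5 → HIT, frames=[3,5,-]
Step 3: ref 4 → FAULT, frames=[3,5,4]
Step 4: ref 1 → FAULT (evict 3), frames=[1,5,4]
Step 5: ref 5 → HIT, frames=[1,5,4]
Step 6: ref 2 → FAULT (evict 4), frames=[1,5,2]
Step 7: ref 2 → HIT, frames=[1,5,2]
Step 8: ref 6 → FAULT (evict 1), frames=[6,5,2]
Step 9: ref 1 → FAULT (evict 5), frames=[6,1,2]
Step 10: ref 5 → FAULT (evict 2), frames=[6,1,5]
Step 11: ref 2 → FAULT (evict 6), frames=[2,1,5]
Step 12: ref 2 → HIT, frames=[2,1,5]
Step 13: ref 6 → FAULT (evict 1), frames=[2,6,5]
Total faults: 10

Answer: 10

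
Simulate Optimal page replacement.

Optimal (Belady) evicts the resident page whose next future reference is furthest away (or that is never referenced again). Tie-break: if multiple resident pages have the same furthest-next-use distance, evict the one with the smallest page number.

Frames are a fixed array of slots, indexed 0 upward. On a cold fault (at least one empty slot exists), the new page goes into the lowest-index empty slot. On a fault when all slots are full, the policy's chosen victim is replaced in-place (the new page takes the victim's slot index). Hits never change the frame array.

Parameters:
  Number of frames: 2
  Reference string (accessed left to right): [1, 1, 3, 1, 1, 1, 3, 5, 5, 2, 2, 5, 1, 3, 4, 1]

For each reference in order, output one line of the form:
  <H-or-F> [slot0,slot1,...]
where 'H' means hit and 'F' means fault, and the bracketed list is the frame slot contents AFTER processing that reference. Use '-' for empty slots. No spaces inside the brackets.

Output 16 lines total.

F [1,-]
H [1,-]
F [1,3]
H [1,3]
H [1,3]
H [1,3]
H [1,3]
F [1,5]
H [1,5]
F [2,5]
H [2,5]
H [2,5]
F [1,5]
F [1,3]
F [1,4]
H [1,4]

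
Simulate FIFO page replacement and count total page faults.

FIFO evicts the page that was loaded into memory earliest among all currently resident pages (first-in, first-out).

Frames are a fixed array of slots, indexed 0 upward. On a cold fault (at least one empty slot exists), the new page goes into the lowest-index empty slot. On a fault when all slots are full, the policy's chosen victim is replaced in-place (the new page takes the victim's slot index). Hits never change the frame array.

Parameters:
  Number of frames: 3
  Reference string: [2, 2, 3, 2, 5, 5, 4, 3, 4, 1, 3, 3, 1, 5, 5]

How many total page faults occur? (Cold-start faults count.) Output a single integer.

Step 0: ref 2 → FAULT, frames=[2,-,-]
Step 1: ref 2 → HIT, frames=[2,-,-]
Step 2: ref 3 → FAULT, frames=[2,3,-]
Step 3: ref 2 → HIT, frames=[2,3,-]
Step 4: ref 5 → FAULT, frames=[2,3,5]
Step 5: ref 5 → HIT, frames=[2,3,5]
Step 6: ref 4 → FAULT (evict 2), frames=[4,3,5]
Step 7: ref 3 → HIT, frames=[4,3,5]
Step 8: ref 4 → HIT, frames=[4,3,5]
Step 9: ref 1 → FAULT (evict 3), frames=[4,1,5]
Step 10: ref 3 → FAULT (evict 5), frames=[4,1,3]
Step 11: ref 3 → HIT, frames=[4,1,3]
Step 12: ref 1 → HIT, frames=[4,1,3]
Step 13: ref 5 → FAULT (evict 4), frames=[5,1,3]
Step 14: ref 5 → HIT, frames=[5,1,3]
Total faults: 7

Answer: 7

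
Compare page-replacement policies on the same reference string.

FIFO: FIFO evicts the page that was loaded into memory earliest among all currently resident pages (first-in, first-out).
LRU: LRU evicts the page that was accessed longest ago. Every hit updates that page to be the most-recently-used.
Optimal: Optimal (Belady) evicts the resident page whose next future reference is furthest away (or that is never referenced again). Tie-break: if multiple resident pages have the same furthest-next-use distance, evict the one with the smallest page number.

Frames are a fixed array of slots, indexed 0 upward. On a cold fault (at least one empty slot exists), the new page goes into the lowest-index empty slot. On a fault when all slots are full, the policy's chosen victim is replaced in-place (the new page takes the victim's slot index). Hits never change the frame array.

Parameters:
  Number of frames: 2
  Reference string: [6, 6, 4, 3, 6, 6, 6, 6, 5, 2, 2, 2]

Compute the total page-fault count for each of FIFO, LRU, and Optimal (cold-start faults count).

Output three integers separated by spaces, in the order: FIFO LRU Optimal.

Answer: 6 6 5

Derivation:
--- FIFO ---
  step 0: ref 6 -> FAULT, frames=[6,-] (faults so far: 1)
  step 1: ref 6 -> HIT, frames=[6,-] (faults so far: 1)
  step 2: ref 4 -> FAULT, frames=[6,4] (faults so far: 2)
  step 3: ref 3 -> FAULT, evict 6, frames=[3,4] (faults so far: 3)
  step 4: ref 6 -> FAULT, evict 4, frames=[3,6] (faults so far: 4)
  step 5: ref 6 -> HIT, frames=[3,6] (faults so far: 4)
  step 6: ref 6 -> HIT, frames=[3,6] (faults so far: 4)
  step 7: ref 6 -> HIT, frames=[3,6] (faults so far: 4)
  step 8: ref 5 -> FAULT, evict 3, frames=[5,6] (faults so far: 5)
  step 9: ref 2 -> FAULT, evict 6, frames=[5,2] (faults so far: 6)
  step 10: ref 2 -> HIT, frames=[5,2] (faults so far: 6)
  step 11: ref 2 -> HIT, frames=[5,2] (faults so far: 6)
  FIFO total faults: 6
--- LRU ---
  step 0: ref 6 -> FAULT, frames=[6,-] (faults so far: 1)
  step 1: ref 6 -> HIT, frames=[6,-] (faults so far: 1)
  step 2: ref 4 -> FAULT, frames=[6,4] (faults so far: 2)
  step 3: ref 3 -> FAULT, evict 6, frames=[3,4] (faults so far: 3)
  step 4: ref 6 -> FAULT, evict 4, frames=[3,6] (faults so far: 4)
  step 5: ref 6 -> HIT, frames=[3,6] (faults so far: 4)
  step 6: ref 6 -> HIT, frames=[3,6] (faults so far: 4)
  step 7: ref 6 -> HIT, frames=[3,6] (faults so far: 4)
  step 8: ref 5 -> FAULT, evict 3, frames=[5,6] (faults so far: 5)
  step 9: ref 2 -> FAULT, evict 6, frames=[5,2] (faults so far: 6)
  step 10: ref 2 -> HIT, frames=[5,2] (faults so far: 6)
  step 11: ref 2 -> HIT, frames=[5,2] (faults so far: 6)
  LRU total faults: 6
--- Optimal ---
  step 0: ref 6 -> FAULT, frames=[6,-] (faults so far: 1)
  step 1: ref 6 -> HIT, frames=[6,-] (faults so far: 1)
  step 2: ref 4 -> FAULT, frames=[6,4] (faults so far: 2)
  step 3: ref 3 -> FAULT, evict 4, frames=[6,3] (faults so far: 3)
  step 4: ref 6 -> HIT, frames=[6,3] (faults so far: 3)
  step 5: ref 6 -> HIT, frames=[6,3] (faults so far: 3)
  step 6: ref 6 -> HIT, frames=[6,3] (faults so far: 3)
  step 7: ref 6 -> HIT, frames=[6,3] (faults so far: 3)
  step 8: ref 5 -> FAULT, evict 3, frames=[6,5] (faults so far: 4)
  step 9: ref 2 -> FAULT, evict 5, frames=[6,2] (faults so far: 5)
  step 10: ref 2 -> HIT, frames=[6,2] (faults so far: 5)
  step 11: ref 2 -> HIT, frames=[6,2] (faults so far: 5)
  Optimal total faults: 5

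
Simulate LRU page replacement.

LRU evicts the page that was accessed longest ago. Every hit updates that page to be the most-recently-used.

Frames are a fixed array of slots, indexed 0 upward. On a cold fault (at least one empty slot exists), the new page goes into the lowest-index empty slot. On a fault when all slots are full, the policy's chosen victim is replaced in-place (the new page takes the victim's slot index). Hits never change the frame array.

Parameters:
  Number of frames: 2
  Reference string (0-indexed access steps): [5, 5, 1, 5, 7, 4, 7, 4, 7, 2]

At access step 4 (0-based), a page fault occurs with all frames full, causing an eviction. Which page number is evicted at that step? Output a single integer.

Answer: 1

Derivation:
Step 0: ref 5 -> FAULT, frames=[5,-]
Step 1: ref 5 -> HIT, frames=[5,-]
Step 2: ref 1 -> FAULT, frames=[5,1]
Step 3: ref 5 -> HIT, frames=[5,1]
Step 4: ref 7 -> FAULT, evict 1, frames=[5,7]
At step 4: evicted page 1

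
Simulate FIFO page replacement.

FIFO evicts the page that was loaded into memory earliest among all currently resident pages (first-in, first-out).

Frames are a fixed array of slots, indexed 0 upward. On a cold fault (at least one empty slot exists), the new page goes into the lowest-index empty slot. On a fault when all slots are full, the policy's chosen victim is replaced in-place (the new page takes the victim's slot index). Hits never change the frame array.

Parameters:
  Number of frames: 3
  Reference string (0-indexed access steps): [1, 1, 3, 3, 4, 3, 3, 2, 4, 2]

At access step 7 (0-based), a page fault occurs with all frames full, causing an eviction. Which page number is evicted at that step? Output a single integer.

Step 0: ref 1 -> FAULT, frames=[1,-,-]
Step 1: ref 1 -> HIT, frames=[1,-,-]
Step 2: ref 3 -> FAULT, frames=[1,3,-]
Step 3: ref 3 -> HIT, frames=[1,3,-]
Step 4: ref 4 -> FAULT, frames=[1,3,4]
Step 5: ref 3 -> HIT, frames=[1,3,4]
Step 6: ref 3 -> HIT, frames=[1,3,4]
Step 7: ref 2 -> FAULT, evict 1, frames=[2,3,4]
At step 7: evicted page 1

Answer: 1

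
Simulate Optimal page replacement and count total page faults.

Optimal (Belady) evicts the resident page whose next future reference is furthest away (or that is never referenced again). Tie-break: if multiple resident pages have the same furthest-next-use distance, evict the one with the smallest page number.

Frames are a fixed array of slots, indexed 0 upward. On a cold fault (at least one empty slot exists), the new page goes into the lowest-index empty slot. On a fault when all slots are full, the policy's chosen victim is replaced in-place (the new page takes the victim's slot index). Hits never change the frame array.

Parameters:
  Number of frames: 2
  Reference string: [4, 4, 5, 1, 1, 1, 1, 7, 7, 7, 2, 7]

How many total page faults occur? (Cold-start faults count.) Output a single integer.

Answer: 5

Derivation:
Step 0: ref 4 → FAULT, frames=[4,-]
Step 1: ref 4 → HIT, frames=[4,-]
Step 2: ref 5 → FAULT, frames=[4,5]
Step 3: ref 1 → FAULT (evict 4), frames=[1,5]
Step 4: ref 1 → HIT, frames=[1,5]
Step 5: ref 1 → HIT, frames=[1,5]
Step 6: ref 1 → HIT, frames=[1,5]
Step 7: ref 7 → FAULT (evict 1), frames=[7,5]
Step 8: ref 7 → HIT, frames=[7,5]
Step 9: ref 7 → HIT, frames=[7,5]
Step 10: ref 2 → FAULT (evict 5), frames=[7,2]
Step 11: ref 7 → HIT, frames=[7,2]
Total faults: 5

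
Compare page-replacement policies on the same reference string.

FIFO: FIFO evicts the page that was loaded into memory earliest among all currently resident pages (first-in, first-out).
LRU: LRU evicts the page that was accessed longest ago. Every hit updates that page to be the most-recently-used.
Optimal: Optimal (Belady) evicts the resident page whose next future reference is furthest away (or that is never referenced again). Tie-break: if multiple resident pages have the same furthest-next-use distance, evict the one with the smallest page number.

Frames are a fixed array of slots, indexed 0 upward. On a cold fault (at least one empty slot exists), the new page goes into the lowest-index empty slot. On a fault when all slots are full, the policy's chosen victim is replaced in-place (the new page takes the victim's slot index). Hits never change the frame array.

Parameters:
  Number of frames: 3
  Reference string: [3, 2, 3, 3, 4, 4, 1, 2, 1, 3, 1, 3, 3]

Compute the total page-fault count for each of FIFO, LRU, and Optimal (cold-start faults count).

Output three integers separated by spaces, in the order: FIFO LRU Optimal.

Answer: 5 6 4

Derivation:
--- FIFO ---
  step 0: ref 3 -> FAULT, frames=[3,-,-] (faults so far: 1)
  step 1: ref 2 -> FAULT, frames=[3,2,-] (faults so far: 2)
  step 2: ref 3 -> HIT, frames=[3,2,-] (faults so far: 2)
  step 3: ref 3 -> HIT, frames=[3,2,-] (faults so far: 2)
  step 4: ref 4 -> FAULT, frames=[3,2,4] (faults so far: 3)
  step 5: ref 4 -> HIT, frames=[3,2,4] (faults so far: 3)
  step 6: ref 1 -> FAULT, evict 3, frames=[1,2,4] (faults so far: 4)
  step 7: ref 2 -> HIT, frames=[1,2,4] (faults so far: 4)
  step 8: ref 1 -> HIT, frames=[1,2,4] (faults so far: 4)
  step 9: ref 3 -> FAULT, evict 2, frames=[1,3,4] (faults so far: 5)
  step 10: ref 1 -> HIT, frames=[1,3,4] (faults so far: 5)
  step 11: ref 3 -> HIT, frames=[1,3,4] (faults so far: 5)
  step 12: ref 3 -> HIT, frames=[1,3,4] (faults so far: 5)
  FIFO total faults: 5
--- LRU ---
  step 0: ref 3 -> FAULT, frames=[3,-,-] (faults so far: 1)
  step 1: ref 2 -> FAULT, frames=[3,2,-] (faults so far: 2)
  step 2: ref 3 -> HIT, frames=[3,2,-] (faults so far: 2)
  step 3: ref 3 -> HIT, frames=[3,2,-] (faults so far: 2)
  step 4: ref 4 -> FAULT, frames=[3,2,4] (faults so far: 3)
  step 5: ref 4 -> HIT, frames=[3,2,4] (faults so far: 3)
  step 6: ref 1 -> FAULT, evict 2, frames=[3,1,4] (faults so far: 4)
  step 7: ref 2 -> FAULT, evict 3, frames=[2,1,4] (faults so far: 5)
  step 8: ref 1 -> HIT, frames=[2,1,4] (faults so far: 5)
  step 9: ref 3 -> FAULT, evict 4, frames=[2,1,3] (faults so far: 6)
  step 10: ref 1 -> HIT, frames=[2,1,3] (faults so far: 6)
  step 11: ref 3 -> HIT, frames=[2,1,3] (faults so far: 6)
  step 12: ref 3 -> HIT, frames=[2,1,3] (faults so far: 6)
  LRU total faults: 6
--- Optimal ---
  step 0: ref 3 -> FAULT, frames=[3,-,-] (faults so far: 1)
  step 1: ref 2 -> FAULT, frames=[3,2,-] (faults so far: 2)
  step 2: ref 3 -> HIT, frames=[3,2,-] (faults so far: 2)
  step 3: ref 3 -> HIT, frames=[3,2,-] (faults so far: 2)
  step 4: ref 4 -> FAULT, frames=[3,2,4] (faults so far: 3)
  step 5: ref 4 -> HIT, frames=[3,2,4] (faults so far: 3)
  step 6: ref 1 -> FAULT, evict 4, frames=[3,2,1] (faults so far: 4)
  step 7: ref 2 -> HIT, frames=[3,2,1] (faults so far: 4)
  step 8: ref 1 -> HIT, frames=[3,2,1] (faults so far: 4)
  step 9: ref 3 -> HIT, frames=[3,2,1] (faults so far: 4)
  step 10: ref 1 -> HIT, frames=[3,2,1] (faults so far: 4)
  step 11: ref 3 -> HIT, frames=[3,2,1] (faults so far: 4)
  step 12: ref 3 -> HIT, frames=[3,2,1] (faults so far: 4)
  Optimal total faults: 4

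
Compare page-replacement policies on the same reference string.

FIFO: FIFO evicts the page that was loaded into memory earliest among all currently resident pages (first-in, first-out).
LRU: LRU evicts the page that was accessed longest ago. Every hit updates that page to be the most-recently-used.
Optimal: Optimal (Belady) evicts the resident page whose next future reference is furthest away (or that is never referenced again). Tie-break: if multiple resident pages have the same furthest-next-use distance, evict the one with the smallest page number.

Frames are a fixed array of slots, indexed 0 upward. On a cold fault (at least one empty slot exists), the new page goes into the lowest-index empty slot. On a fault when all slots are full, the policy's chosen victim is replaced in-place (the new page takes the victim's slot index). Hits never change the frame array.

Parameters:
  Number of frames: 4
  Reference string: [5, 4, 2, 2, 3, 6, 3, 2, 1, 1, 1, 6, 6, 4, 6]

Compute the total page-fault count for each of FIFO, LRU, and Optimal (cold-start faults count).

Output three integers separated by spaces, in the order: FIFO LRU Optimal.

Answer: 7 7 6

Derivation:
--- FIFO ---
  step 0: ref 5 -> FAULT, frames=[5,-,-,-] (faults so far: 1)
  step 1: ref 4 -> FAULT, frames=[5,4,-,-] (faults so far: 2)
  step 2: ref 2 -> FAULT, frames=[5,4,2,-] (faults so far: 3)
  step 3: ref 2 -> HIT, frames=[5,4,2,-] (faults so far: 3)
  step 4: ref 3 -> FAULT, frames=[5,4,2,3] (faults so far: 4)
  step 5: ref 6 -> FAULT, evict 5, frames=[6,4,2,3] (faults so far: 5)
  step 6: ref 3 -> HIT, frames=[6,4,2,3] (faults so far: 5)
  step 7: ref 2 -> HIT, frames=[6,4,2,3] (faults so far: 5)
  step 8: ref 1 -> FAULT, evict 4, frames=[6,1,2,3] (faults so far: 6)
  step 9: ref 1 -> HIT, frames=[6,1,2,3] (faults so far: 6)
  step 10: ref 1 -> HIT, frames=[6,1,2,3] (faults so far: 6)
  step 11: ref 6 -> HIT, frames=[6,1,2,3] (faults so far: 6)
  step 12: ref 6 -> HIT, frames=[6,1,2,3] (faults so far: 6)
  step 13: ref 4 -> FAULT, evict 2, frames=[6,1,4,3] (faults so far: 7)
  step 14: ref 6 -> HIT, frames=[6,1,4,3] (faults so far: 7)
  FIFO total faults: 7
--- LRU ---
  step 0: ref 5 -> FAULT, frames=[5,-,-,-] (faults so far: 1)
  step 1: ref 4 -> FAULT, frames=[5,4,-,-] (faults so far: 2)
  step 2: ref 2 -> FAULT, frames=[5,4,2,-] (faults so far: 3)
  step 3: ref 2 -> HIT, frames=[5,4,2,-] (faults so far: 3)
  step 4: ref 3 -> FAULT, frames=[5,4,2,3] (faults so far: 4)
  step 5: ref 6 -> FAULT, evict 5, frames=[6,4,2,3] (faults so far: 5)
  step 6: ref 3 -> HIT, frames=[6,4,2,3] (faults so far: 5)
  step 7: ref 2 -> HIT, frames=[6,4,2,3] (faults so far: 5)
  step 8: ref 1 -> FAULT, evict 4, frames=[6,1,2,3] (faults so far: 6)
  step 9: ref 1 -> HIT, frames=[6,1,2,3] (faults so far: 6)
  step 10: ref 1 -> HIT, frames=[6,1,2,3] (faults so far: 6)
  step 11: ref 6 -> HIT, frames=[6,1,2,3] (faults so far: 6)
  step 12: ref 6 -> HIT, frames=[6,1,2,3] (faults so far: 6)
  step 13: ref 4 -> FAULT, evict 3, frames=[6,1,2,4] (faults so far: 7)
  step 14: ref 6 -> HIT, frames=[6,1,2,4] (faults so far: 7)
  LRU total faults: 7
--- Optimal ---
  step 0: ref 5 -> FAULT, frames=[5,-,-,-] (faults so far: 1)
  step 1: ref 4 -> FAULT, frames=[5,4,-,-] (faults so far: 2)
  step 2: ref 2 -> FAULT, frames=[5,4,2,-] (faults so far: 3)
  step 3: ref 2 -> HIT, frames=[5,4,2,-] (faults so far: 3)
  step 4: ref 3 -> FAULT, frames=[5,4,2,3] (faults so far: 4)
  step 5: ref 6 -> FAULT, evict 5, frames=[6,4,2,3] (faults so far: 5)
  step 6: ref 3 -> HIT, frames=[6,4,2,3] (faults so far: 5)
  step 7: ref 2 -> HIT, frames=[6,4,2,3] (faults so far: 5)
  step 8: ref 1 -> FAULT, evict 2, frames=[6,4,1,3] (faults so far: 6)
  step 9: ref 1 -> HIT, frames=[6,4,1,3] (faults so far: 6)
  step 10: ref 1 -> HIT, frames=[6,4,1,3] (faults so far: 6)
  step 11: ref 6 -> HIT, frames=[6,4,1,3] (faults so far: 6)
  step 12: ref 6 -> HIT, frames=[6,4,1,3] (faults so far: 6)
  step 13: ref 4 -> HIT, frames=[6,4,1,3] (faults so far: 6)
  step 14: ref 6 -> HIT, frames=[6,4,1,3] (faults so far: 6)
  Optimal total faults: 6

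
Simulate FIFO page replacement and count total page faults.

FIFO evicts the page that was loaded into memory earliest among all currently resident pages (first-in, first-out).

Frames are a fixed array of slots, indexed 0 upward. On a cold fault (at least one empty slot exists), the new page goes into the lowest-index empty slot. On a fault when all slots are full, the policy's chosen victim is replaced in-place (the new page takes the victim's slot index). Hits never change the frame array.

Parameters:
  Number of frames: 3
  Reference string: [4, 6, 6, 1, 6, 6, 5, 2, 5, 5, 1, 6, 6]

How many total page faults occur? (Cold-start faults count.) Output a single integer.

Answer: 6

Derivation:
Step 0: ref 4 → FAULT, frames=[4,-,-]
Step 1: ref 6 → FAULT, frames=[4,6,-]
Step 2: ref 6 → HIT, frames=[4,6,-]
Step 3: ref 1 → FAULT, frames=[4,6,1]
Step 4: ref 6 → HIT, frames=[4,6,1]
Step 5: ref 6 → HIT, frames=[4,6,1]
Step 6: ref 5 → FAULT (evict 4), frames=[5,6,1]
Step 7: ref 2 → FAULT (evict 6), frames=[5,2,1]
Step 8: ref 5 → HIT, frames=[5,2,1]
Step 9: ref 5 → HIT, frames=[5,2,1]
Step 10: ref 1 → HIT, frames=[5,2,1]
Step 11: ref 6 → FAULT (evict 1), frames=[5,2,6]
Step 12: ref 6 → HIT, frames=[5,2,6]
Total faults: 6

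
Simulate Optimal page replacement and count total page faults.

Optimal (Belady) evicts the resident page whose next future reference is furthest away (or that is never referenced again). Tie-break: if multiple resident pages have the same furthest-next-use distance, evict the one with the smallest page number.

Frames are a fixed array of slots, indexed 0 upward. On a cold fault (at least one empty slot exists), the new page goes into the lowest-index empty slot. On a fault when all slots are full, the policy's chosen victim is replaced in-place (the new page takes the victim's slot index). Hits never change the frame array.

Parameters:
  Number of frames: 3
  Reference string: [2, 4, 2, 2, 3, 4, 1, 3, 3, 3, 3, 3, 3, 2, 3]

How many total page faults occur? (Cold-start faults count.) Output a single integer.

Answer: 4

Derivation:
Step 0: ref 2 → FAULT, frames=[2,-,-]
Step 1: ref 4 → FAULT, frames=[2,4,-]
Step 2: ref 2 → HIT, frames=[2,4,-]
Step 3: ref 2 → HIT, frames=[2,4,-]
Step 4: ref 3 → FAULT, frames=[2,4,3]
Step 5: ref 4 → HIT, frames=[2,4,3]
Step 6: ref 1 → FAULT (evict 4), frames=[2,1,3]
Step 7: ref 3 → HIT, frames=[2,1,3]
Step 8: ref 3 → HIT, frames=[2,1,3]
Step 9: ref 3 → HIT, frames=[2,1,3]
Step 10: ref 3 → HIT, frames=[2,1,3]
Step 11: ref 3 → HIT, frames=[2,1,3]
Step 12: ref 3 → HIT, frames=[2,1,3]
Step 13: ref 2 → HIT, frames=[2,1,3]
Step 14: ref 3 → HIT, frames=[2,1,3]
Total faults: 4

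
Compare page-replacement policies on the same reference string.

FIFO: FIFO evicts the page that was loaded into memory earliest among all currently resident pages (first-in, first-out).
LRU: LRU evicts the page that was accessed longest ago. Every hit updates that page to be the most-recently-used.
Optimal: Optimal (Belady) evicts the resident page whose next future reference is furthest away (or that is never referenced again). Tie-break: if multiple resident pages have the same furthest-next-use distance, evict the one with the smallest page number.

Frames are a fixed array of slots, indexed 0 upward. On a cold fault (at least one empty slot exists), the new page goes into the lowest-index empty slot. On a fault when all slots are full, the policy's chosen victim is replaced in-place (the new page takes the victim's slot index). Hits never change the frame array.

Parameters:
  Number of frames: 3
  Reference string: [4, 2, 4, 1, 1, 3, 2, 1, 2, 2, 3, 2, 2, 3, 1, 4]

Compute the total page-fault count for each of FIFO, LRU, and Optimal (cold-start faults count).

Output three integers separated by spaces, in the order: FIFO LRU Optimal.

--- FIFO ---
  step 0: ref 4 -> FAULT, frames=[4,-,-] (faults so far: 1)
  step 1: ref 2 -> FAULT, frames=[4,2,-] (faults so far: 2)
  step 2: ref 4 -> HIT, frames=[4,2,-] (faults so far: 2)
  step 3: ref 1 -> FAULT, frames=[4,2,1] (faults so far: 3)
  step 4: ref 1 -> HIT, frames=[4,2,1] (faults so far: 3)
  step 5: ref 3 -> FAULT, evict 4, frames=[3,2,1] (faults so far: 4)
  step 6: ref 2 -> HIT, frames=[3,2,1] (faults so far: 4)
  step 7: ref 1 -> HIT, frames=[3,2,1] (faults so far: 4)
  step 8: ref 2 -> HIT, frames=[3,2,1] (faults so far: 4)
  step 9: ref 2 -> HIT, frames=[3,2,1] (faults so far: 4)
  step 10: ref 3 -> HIT, frames=[3,2,1] (faults so far: 4)
  step 11: ref 2 -> HIT, frames=[3,2,1] (faults so far: 4)
  step 12: ref 2 -> HIT, frames=[3,2,1] (faults so far: 4)
  step 13: ref 3 -> HIT, frames=[3,2,1] (faults so far: 4)
  step 14: ref 1 -> HIT, frames=[3,2,1] (faults so far: 4)
  step 15: ref 4 -> FAULT, evict 2, frames=[3,4,1] (faults so far: 5)
  FIFO total faults: 5
--- LRU ---
  step 0: ref 4 -> FAULT, frames=[4,-,-] (faults so far: 1)
  step 1: ref 2 -> FAULT, frames=[4,2,-] (faults so far: 2)
  step 2: ref 4 -> HIT, frames=[4,2,-] (faults so far: 2)
  step 3: ref 1 -> FAULT, frames=[4,2,1] (faults so far: 3)
  step 4: ref 1 -> HIT, frames=[4,2,1] (faults so far: 3)
  step 5: ref 3 -> FAULT, evict 2, frames=[4,3,1] (faults so far: 4)
  step 6: ref 2 -> FAULT, evict 4, frames=[2,3,1] (faults so far: 5)
  step 7: ref 1 -> HIT, frames=[2,3,1] (faults so far: 5)
  step 8: ref 2 -> HIT, frames=[2,3,1] (faults so far: 5)
  step 9: ref 2 -> HIT, frames=[2,3,1] (faults so far: 5)
  step 10: ref 3 -> HIT, frames=[2,3,1] (faults so far: 5)
  step 11: ref 2 -> HIT, frames=[2,3,1] (faults so far: 5)
  step 12: ref 2 -> HIT, frames=[2,3,1] (faults so far: 5)
  step 13: ref 3 -> HIT, frames=[2,3,1] (faults so far: 5)
  step 14: ref 1 -> HIT, frames=[2,3,1] (faults so far: 5)
  step 15: ref 4 -> FAULT, evict 2, frames=[4,3,1] (faults so far: 6)
  LRU total faults: 6
--- Optimal ---
  step 0: ref 4 -> FAULT, frames=[4,-,-] (faults so far: 1)
  step 1: ref 2 -> FAULT, frames=[4,2,-] (faults so far: 2)
  step 2: ref 4 -> HIT, frames=[4,2,-] (faults so far: 2)
  step 3: ref 1 -> FAULT, frames=[4,2,1] (faults so far: 3)
  step 4: ref 1 -> HIT, frames=[4,2,1] (faults so far: 3)
  step 5: ref 3 -> FAULT, evict 4, frames=[3,2,1] (faults so far: 4)
  step 6: ref 2 -> HIT, frames=[3,2,1] (faults so far: 4)
  step 7: ref 1 -> HIT, frames=[3,2,1] (faults so far: 4)
  step 8: ref 2 -> HIT, frames=[3,2,1] (faults so far: 4)
  step 9: ref 2 -> HIT, frames=[3,2,1] (faults so far: 4)
  step 10: ref 3 -> HIT, frames=[3,2,1] (faults so far: 4)
  step 11: ref 2 -> HIT, frames=[3,2,1] (faults so far: 4)
  step 12: ref 2 -> HIT, frames=[3,2,1] (faults so far: 4)
  step 13: ref 3 -> HIT, frames=[3,2,1] (faults so far: 4)
  step 14: ref 1 -> HIT, frames=[3,2,1] (faults so far: 4)
  step 15: ref 4 -> FAULT, evict 1, frames=[3,2,4] (faults so far: 5)
  Optimal total faults: 5

Answer: 5 6 5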